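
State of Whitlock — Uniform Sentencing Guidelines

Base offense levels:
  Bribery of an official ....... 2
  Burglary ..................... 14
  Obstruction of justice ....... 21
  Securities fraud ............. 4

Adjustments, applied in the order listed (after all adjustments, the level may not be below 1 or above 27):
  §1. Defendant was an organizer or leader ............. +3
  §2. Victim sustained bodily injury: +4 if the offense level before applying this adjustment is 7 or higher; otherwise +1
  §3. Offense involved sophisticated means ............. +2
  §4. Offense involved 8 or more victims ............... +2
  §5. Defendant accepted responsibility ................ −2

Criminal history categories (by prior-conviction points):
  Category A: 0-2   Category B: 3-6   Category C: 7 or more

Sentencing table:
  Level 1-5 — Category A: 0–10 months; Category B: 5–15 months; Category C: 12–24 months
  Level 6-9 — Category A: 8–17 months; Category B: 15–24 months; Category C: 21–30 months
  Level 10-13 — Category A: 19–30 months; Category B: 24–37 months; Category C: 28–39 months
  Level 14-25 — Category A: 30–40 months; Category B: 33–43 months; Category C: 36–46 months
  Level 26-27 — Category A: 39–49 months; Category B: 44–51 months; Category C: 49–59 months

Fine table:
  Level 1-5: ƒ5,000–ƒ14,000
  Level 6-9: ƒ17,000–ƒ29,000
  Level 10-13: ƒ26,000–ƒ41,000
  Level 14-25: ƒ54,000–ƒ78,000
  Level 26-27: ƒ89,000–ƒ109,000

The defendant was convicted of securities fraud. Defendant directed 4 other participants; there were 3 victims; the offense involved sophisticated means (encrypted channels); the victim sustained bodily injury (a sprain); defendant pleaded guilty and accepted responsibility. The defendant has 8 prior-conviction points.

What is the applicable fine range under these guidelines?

Base offense level for securities fraud: 4.
§1 applies: 4 + 3 = 7.
§2 applies (level before this adjustment is 7 ≥ 7, so +4): 7 + 4 = 11.
§3 applies: 11 + 2 = 13.
§4 does not apply.
§5 applies: 13 − 2 = 11.
Final offense level: 11.
Level 11 falls in the 10-13 band.
Fine table: Level 10-13 → ƒ26,000–ƒ41,000.

ƒ26,000–ƒ41,000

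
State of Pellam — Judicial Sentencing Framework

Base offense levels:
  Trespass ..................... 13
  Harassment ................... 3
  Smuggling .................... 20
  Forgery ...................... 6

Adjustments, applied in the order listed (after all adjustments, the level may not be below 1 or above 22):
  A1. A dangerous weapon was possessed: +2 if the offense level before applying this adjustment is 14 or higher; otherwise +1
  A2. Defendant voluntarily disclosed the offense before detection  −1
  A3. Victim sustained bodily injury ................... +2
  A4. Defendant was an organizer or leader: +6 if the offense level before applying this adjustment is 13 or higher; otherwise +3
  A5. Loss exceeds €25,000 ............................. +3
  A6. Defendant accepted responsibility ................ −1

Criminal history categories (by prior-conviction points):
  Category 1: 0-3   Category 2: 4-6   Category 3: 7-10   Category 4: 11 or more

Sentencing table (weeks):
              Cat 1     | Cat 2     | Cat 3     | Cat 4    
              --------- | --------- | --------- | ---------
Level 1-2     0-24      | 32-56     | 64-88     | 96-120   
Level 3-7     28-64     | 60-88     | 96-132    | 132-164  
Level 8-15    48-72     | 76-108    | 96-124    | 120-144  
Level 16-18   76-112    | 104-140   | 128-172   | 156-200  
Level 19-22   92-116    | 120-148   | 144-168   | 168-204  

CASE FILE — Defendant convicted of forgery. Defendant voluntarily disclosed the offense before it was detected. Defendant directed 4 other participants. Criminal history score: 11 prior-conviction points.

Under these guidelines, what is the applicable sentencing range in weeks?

120-144 weeks

Base offense level for forgery: 6.
A2 applies: 6 − 1 = 5.
A3 does not apply.
A4 applies (level before this adjustment is 5 < 13, so +3): 5 + 3 = 8.
Final offense level: 8.
Criminal history: 11 prior points → Category 4 (11+).
Level 8 falls in the 8-15 band.
Grid: Level 8-15 × Category 4 = 120-144 weeks.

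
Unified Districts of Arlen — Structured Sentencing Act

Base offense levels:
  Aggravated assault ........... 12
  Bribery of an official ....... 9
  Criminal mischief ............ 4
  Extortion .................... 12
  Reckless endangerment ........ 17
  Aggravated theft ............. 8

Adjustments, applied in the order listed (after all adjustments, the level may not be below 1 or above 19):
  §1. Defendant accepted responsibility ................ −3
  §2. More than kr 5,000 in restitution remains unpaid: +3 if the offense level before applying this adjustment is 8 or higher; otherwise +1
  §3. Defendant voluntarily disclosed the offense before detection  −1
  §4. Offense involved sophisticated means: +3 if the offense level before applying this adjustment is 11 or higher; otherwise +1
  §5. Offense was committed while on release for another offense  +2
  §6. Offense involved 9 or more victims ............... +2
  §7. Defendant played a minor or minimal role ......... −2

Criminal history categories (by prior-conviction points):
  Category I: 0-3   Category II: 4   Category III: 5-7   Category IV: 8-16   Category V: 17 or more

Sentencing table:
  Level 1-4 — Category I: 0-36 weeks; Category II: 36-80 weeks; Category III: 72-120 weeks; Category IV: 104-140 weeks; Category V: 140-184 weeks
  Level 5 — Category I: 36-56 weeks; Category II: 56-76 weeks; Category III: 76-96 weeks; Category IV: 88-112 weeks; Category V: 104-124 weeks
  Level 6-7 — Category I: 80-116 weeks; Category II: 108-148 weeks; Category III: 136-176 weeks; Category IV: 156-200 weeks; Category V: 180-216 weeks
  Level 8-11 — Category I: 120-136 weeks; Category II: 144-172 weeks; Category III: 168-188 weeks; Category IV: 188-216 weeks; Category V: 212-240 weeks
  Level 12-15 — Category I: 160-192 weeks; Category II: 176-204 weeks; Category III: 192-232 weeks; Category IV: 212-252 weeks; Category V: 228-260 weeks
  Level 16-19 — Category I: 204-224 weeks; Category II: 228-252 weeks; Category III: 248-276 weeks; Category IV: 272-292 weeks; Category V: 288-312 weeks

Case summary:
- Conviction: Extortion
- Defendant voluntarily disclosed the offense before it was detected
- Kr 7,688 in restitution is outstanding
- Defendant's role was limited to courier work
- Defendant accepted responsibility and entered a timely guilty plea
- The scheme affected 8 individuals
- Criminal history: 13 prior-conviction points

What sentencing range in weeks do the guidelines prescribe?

188-216 weeks

Base offense level for extortion: 12.
§1 applies: 12 − 3 = 9.
§2 applies (level before this adjustment is 9 ≥ 8, so +3): 9 + 3 = 12.
§3 applies: 12 − 1 = 11.
§5 does not apply.
§7 applies: 11 − 2 = 9.
Final offense level: 9.
Criminal history: 13 prior points → Category IV (8-16).
Level 9 falls in the 8-11 band.
Grid: Level 8-11 × Category IV = 188-216 weeks.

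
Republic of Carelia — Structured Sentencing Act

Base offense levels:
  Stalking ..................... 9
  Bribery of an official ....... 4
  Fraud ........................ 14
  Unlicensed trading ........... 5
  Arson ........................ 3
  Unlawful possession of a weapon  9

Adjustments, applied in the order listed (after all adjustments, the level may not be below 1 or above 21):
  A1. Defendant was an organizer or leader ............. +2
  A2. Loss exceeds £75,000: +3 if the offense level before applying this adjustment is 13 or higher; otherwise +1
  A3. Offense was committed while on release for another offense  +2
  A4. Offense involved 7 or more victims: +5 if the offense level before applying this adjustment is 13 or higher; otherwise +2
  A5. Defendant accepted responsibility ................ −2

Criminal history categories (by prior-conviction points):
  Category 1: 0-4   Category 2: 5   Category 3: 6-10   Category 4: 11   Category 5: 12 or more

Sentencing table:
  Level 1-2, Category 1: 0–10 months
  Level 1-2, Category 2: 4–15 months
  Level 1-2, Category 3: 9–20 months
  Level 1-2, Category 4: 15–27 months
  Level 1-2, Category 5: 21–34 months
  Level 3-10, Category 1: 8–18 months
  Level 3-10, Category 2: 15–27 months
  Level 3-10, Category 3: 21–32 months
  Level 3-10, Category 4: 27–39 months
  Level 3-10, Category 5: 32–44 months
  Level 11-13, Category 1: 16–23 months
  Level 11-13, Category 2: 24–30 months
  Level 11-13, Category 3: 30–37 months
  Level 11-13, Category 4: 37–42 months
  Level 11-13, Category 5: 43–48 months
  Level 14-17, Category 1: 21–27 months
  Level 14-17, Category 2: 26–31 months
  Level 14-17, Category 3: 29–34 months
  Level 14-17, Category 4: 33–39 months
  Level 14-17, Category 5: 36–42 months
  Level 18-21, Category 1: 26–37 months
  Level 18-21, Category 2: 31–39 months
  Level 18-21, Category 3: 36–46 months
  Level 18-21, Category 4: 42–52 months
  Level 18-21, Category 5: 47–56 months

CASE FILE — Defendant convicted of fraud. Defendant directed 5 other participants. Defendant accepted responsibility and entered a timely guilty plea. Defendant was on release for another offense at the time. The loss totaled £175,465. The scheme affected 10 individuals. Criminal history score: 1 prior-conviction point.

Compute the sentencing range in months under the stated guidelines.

26-37 months

Base offense level for fraud: 14.
A1 applies: 14 + 2 = 16.
A2 applies (level before this adjustment is 16 ≥ 13, so +3): 16 + 3 = 19.
A3 applies: 19 + 2 = 21.
A4 applies (level before this adjustment is 21 ≥ 13, so +5): 21 + 5 = 26.
A5 applies: 26 − 2 = 24.
Level 24 exceeds the maximum of 21; capped at 21.
Final offense level: 21.
Criminal history: 1 prior point → Category 1 (0-4).
Level 21 falls in the 18-21 band.
Grid: Level 18-21 × Category 1 = 26-37 months.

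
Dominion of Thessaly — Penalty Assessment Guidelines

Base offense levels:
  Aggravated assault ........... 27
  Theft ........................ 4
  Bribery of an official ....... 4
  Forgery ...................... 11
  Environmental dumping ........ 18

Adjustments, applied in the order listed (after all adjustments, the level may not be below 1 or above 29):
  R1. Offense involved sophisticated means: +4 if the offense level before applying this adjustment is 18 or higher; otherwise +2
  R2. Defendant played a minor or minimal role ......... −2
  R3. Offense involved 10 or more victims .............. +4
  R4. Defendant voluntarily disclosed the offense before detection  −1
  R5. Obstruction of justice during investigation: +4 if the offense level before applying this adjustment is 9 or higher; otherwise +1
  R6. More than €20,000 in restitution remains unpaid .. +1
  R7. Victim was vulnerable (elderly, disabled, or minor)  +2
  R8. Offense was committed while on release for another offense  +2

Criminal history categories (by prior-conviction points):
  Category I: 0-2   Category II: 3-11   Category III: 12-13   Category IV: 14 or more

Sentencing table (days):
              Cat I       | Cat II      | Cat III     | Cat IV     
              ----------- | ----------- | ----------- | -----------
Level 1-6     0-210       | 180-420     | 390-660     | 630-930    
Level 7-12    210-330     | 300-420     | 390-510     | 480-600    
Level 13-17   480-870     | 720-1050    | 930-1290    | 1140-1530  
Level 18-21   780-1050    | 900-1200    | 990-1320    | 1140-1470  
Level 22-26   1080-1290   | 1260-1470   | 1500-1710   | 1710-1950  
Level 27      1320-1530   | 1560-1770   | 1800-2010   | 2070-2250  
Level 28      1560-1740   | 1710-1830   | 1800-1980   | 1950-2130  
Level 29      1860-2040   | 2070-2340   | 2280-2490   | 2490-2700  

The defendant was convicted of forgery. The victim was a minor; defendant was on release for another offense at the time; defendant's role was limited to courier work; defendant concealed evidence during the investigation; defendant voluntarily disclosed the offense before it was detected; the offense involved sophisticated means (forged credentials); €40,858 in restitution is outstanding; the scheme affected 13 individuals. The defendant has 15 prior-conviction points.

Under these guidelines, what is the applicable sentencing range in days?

Base offense level for forgery: 11.
R1 applies (level before this adjustment is 11 < 18, so +2): 11 + 2 = 13.
R2 applies: 13 − 2 = 11.
R3 applies: 11 + 4 = 15.
R4 applies: 15 − 1 = 14.
R5 applies (level before this adjustment is 14 ≥ 9, so +4): 14 + 4 = 18.
R6 applies: 18 + 1 = 19.
R7 applies: 19 + 2 = 21.
R8 applies: 21 + 2 = 23.
Final offense level: 23.
Criminal history: 15 prior points → Category IV (14+).
Level 23 falls in the 22-26 band.
Grid: Level 22-26 × Category IV = 1710-1950 days.

1710-1950 days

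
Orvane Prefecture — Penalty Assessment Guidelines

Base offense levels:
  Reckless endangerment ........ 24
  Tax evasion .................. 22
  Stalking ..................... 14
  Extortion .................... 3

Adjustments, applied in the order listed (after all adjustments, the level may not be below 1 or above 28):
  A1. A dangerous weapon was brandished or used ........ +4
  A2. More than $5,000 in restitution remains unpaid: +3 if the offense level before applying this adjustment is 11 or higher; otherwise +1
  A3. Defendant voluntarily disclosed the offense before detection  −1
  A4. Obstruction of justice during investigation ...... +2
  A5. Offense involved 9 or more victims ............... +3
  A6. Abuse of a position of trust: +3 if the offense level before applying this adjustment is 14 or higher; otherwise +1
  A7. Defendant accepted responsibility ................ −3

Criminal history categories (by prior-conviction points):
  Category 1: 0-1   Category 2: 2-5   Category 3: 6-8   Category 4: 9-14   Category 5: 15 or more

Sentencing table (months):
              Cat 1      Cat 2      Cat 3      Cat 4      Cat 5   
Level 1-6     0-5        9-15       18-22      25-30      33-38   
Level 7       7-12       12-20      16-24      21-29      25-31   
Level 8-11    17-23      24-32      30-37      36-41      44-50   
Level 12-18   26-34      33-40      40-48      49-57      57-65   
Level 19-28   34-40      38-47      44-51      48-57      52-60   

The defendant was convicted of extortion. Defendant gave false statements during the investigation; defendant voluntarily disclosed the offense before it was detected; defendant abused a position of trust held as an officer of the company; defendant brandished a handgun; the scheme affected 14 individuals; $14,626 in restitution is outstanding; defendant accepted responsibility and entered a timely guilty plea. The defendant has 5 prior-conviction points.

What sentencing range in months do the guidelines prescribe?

Base offense level for extortion: 3.
A1 applies: 3 + 4 = 7.
A2 applies (level before this adjustment is 7 < 11, so +1): 7 + 1 = 8.
A3 applies: 8 − 1 = 7.
A4 applies: 7 + 2 = 9.
A5 applies: 9 + 3 = 12.
A6 applies (level before this adjustment is 12 < 14, so +1): 12 + 1 = 13.
A7 applies: 13 − 3 = 10.
Final offense level: 10.
Criminal history: 5 prior points → Category 2 (2-5).
Level 10 falls in the 8-11 band.
Grid: Level 8-11 × Category 2 = 24-32 months.

24-32 months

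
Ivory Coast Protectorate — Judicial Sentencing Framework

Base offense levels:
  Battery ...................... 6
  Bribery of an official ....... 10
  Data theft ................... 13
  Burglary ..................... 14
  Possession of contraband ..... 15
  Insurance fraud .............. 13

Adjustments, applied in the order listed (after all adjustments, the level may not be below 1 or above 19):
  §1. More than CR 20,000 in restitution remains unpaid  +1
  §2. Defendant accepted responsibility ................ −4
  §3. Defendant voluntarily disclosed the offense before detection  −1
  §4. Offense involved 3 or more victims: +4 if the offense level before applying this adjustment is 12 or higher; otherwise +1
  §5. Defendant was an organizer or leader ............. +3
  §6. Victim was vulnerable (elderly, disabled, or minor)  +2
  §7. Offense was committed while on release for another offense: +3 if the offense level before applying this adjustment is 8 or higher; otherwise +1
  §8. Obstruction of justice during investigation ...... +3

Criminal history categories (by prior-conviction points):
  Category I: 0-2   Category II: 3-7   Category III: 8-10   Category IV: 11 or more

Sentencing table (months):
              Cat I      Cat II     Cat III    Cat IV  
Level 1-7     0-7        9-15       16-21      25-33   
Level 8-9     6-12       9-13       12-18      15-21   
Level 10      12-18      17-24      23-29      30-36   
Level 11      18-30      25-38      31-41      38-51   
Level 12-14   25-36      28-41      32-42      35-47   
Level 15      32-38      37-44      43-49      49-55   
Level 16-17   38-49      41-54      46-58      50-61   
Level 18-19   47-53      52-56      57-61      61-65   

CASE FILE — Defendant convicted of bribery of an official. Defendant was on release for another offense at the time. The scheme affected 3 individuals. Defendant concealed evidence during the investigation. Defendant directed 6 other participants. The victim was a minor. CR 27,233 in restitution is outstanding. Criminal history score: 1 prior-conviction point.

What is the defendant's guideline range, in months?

Base offense level for bribery of an official: 10.
§1 applies: 10 + 1 = 11.
§2 does not apply.
§3 does not apply.
§4 applies (level before this adjustment is 11 < 12, so +1): 11 + 1 = 12.
§5 applies: 12 + 3 = 15.
§6 applies: 15 + 2 = 17.
§7 applies (level before this adjustment is 17 ≥ 8, so +3): 17 + 3 = 20.
§8 applies: 20 + 3 = 23.
Level 23 exceeds the maximum of 19; capped at 19.
Final offense level: 19.
Criminal history: 1 prior point → Category I (0-2).
Level 19 falls in the 18-19 band.
Grid: Level 18-19 × Category I = 47-53 months.

47-53 months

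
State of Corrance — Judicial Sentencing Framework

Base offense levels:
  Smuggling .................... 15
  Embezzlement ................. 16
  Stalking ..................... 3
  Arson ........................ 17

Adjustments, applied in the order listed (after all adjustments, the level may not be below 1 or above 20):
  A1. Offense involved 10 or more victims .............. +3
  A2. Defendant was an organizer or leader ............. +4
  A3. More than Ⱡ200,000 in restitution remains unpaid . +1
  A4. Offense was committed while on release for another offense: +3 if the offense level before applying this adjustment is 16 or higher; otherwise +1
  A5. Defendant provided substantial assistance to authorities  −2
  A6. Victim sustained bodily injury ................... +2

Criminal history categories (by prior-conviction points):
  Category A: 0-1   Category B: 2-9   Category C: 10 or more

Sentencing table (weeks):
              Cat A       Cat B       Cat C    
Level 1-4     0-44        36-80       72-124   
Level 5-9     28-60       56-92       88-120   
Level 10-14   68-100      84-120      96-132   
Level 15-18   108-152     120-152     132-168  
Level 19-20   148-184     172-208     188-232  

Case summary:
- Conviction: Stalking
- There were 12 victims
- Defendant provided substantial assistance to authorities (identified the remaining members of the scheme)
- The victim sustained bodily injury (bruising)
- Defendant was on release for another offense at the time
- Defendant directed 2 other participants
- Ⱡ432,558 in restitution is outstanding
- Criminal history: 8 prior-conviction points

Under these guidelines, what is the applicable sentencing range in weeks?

Base offense level for stalking: 3.
A1 applies: 3 + 3 = 6.
A2 applies: 6 + 4 = 10.
A3 applies: 10 + 1 = 11.
A4 applies (level before this adjustment is 11 < 16, so +1): 11 + 1 = 12.
A5 applies: 12 − 2 = 10.
A6 applies: 10 + 2 = 12.
Final offense level: 12.
Criminal history: 8 prior points → Category B (2-9).
Level 12 falls in the 10-14 band.
Grid: Level 10-14 × Category B = 84-120 weeks.

84-120 weeks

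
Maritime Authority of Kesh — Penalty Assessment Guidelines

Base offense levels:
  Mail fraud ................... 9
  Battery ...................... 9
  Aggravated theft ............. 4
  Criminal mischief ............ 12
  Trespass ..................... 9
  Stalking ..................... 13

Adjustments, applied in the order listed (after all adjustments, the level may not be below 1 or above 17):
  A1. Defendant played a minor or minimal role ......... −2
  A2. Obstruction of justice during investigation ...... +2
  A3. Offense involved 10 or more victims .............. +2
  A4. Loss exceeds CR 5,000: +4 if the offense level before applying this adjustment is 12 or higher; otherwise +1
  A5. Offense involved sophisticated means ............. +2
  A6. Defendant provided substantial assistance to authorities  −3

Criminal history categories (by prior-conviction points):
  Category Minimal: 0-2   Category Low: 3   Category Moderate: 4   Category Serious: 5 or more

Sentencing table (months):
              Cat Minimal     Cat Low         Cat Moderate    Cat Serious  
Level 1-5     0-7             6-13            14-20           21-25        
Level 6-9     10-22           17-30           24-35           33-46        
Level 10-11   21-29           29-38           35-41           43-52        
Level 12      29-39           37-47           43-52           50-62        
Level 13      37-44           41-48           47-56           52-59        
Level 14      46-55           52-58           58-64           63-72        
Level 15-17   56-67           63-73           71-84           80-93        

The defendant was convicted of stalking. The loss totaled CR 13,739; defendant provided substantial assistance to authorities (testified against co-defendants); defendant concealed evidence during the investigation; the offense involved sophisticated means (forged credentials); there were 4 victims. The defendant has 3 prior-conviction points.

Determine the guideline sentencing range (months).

63-73 months

Base offense level for stalking: 13.
A2 applies: 13 + 2 = 15.
A4 applies (level before this adjustment is 15 ≥ 12, so +4): 15 + 4 = 19.
A5 applies: 19 + 2 = 21.
A6 applies: 21 − 3 = 18.
Level 18 exceeds the maximum of 17; capped at 17.
Final offense level: 17.
Criminal history: 3 prior points → Category Low (3).
Level 17 falls in the 15-17 band.
Grid: Level 15-17 × Category Low = 63-73 months.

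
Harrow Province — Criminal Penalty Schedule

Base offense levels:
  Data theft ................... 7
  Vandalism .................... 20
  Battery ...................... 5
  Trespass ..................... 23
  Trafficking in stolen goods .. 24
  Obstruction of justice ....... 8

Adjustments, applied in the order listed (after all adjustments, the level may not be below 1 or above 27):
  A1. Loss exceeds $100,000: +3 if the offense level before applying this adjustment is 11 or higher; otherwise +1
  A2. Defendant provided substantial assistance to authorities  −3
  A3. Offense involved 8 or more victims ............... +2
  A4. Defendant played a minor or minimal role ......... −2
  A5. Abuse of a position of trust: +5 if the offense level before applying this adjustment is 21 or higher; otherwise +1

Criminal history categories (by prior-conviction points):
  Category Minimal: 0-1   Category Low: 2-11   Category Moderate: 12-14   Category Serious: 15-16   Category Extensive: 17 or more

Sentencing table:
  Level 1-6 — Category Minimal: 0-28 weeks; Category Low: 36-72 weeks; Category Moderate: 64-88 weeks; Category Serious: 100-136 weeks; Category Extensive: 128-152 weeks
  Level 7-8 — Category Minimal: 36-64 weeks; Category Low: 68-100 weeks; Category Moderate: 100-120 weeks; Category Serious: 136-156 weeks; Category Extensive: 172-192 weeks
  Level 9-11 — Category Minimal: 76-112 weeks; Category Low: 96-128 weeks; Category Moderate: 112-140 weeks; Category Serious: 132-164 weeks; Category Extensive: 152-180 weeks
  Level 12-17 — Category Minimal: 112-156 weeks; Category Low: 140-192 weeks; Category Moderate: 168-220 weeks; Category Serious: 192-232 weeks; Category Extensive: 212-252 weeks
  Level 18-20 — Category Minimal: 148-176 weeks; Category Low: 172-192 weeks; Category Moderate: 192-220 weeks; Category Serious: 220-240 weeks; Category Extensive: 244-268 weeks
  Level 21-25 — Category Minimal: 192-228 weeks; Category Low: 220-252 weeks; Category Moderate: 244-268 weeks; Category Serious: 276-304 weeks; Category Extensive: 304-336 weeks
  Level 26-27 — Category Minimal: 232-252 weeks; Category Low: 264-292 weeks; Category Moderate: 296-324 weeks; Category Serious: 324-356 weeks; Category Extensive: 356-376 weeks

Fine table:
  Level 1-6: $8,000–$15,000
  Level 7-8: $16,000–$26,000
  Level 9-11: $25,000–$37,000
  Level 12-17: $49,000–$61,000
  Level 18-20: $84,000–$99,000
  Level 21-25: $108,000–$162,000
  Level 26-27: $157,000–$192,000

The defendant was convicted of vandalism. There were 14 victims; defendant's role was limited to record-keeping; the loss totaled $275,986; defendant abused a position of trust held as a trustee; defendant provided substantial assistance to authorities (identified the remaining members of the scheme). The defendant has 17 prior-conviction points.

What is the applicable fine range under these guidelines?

$108,000–$162,000

Base offense level for vandalism: 20.
A1 applies (level before this adjustment is 20 ≥ 11, so +3): 20 + 3 = 23.
A2 applies: 23 − 3 = 20.
A3 applies: 20 + 2 = 22.
A4 applies: 22 − 2 = 20.
A5 applies (level before this adjustment is 20 < 21, so +1): 20 + 1 = 21.
Final offense level: 21.
Level 21 falls in the 21-25 band.
Fine table: Level 21-25 → $108,000–$162,000.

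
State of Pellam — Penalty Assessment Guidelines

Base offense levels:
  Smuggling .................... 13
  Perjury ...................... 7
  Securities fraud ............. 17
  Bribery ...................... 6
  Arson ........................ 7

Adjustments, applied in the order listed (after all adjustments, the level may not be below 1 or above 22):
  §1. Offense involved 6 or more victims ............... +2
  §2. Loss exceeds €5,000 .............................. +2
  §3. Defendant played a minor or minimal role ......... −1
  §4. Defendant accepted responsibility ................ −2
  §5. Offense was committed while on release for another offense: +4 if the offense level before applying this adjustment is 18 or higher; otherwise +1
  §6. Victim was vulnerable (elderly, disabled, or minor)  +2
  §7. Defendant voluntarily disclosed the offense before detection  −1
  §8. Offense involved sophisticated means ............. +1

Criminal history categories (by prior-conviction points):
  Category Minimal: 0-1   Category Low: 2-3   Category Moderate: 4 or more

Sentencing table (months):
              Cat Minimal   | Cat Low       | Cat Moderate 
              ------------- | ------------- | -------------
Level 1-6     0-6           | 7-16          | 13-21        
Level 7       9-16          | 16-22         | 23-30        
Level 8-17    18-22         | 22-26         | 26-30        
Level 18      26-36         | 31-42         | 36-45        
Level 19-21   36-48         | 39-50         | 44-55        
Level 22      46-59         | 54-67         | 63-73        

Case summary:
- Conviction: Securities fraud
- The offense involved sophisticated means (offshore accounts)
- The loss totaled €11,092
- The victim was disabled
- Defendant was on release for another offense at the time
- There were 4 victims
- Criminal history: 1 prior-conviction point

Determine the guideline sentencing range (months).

Base offense level for securities fraud: 17.
§1 does not apply.
§2 applies: 17 + 2 = 19.
§4 does not apply.
§5 applies (level before this adjustment is 19 ≥ 18, so +4): 19 + 4 = 23.
§6 applies: 23 + 2 = 25.
§7 does not apply.
§8 applies: 25 + 1 = 26.
Level 26 exceeds the maximum of 22; capped at 22.
Final offense level: 22.
Criminal history: 1 prior point → Category Minimal (0-1).
Level 22 falls in the 22 band.
Grid: Level 22 × Category Minimal = 46-59 months.

46-59 months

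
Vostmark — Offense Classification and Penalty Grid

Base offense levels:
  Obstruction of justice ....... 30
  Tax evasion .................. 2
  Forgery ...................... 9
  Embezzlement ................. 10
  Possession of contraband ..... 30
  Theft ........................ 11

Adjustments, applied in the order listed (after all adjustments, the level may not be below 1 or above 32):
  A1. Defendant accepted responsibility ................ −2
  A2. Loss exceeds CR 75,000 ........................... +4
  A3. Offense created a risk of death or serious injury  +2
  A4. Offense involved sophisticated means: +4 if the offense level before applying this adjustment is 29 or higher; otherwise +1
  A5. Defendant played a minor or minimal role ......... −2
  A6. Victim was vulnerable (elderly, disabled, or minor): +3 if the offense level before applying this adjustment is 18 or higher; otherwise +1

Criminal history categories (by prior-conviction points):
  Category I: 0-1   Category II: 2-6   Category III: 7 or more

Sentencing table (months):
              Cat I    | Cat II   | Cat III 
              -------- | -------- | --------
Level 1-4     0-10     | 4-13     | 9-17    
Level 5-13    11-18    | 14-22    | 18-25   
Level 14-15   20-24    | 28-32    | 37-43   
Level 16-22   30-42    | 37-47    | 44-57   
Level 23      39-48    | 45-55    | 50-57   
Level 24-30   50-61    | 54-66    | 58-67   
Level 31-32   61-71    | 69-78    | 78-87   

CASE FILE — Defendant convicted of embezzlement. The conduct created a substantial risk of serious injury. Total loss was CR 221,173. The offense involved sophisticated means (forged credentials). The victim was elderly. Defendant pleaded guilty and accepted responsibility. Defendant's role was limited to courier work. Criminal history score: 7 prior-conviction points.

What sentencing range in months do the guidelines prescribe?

Base offense level for embezzlement: 10.
A1 applies: 10 − 2 = 8.
A2 applies: 8 + 4 = 12.
A3 applies: 12 + 2 = 14.
A4 applies (level before this adjustment is 14 < 29, so +1): 14 + 1 = 15.
A5 applies: 15 − 2 = 13.
A6 applies (level before this adjustment is 13 < 18, so +1): 13 + 1 = 14.
Final offense level: 14.
Criminal history: 7 prior points → Category III (7+).
Level 14 falls in the 14-15 band.
Grid: Level 14-15 × Category III = 37-43 months.

37-43 months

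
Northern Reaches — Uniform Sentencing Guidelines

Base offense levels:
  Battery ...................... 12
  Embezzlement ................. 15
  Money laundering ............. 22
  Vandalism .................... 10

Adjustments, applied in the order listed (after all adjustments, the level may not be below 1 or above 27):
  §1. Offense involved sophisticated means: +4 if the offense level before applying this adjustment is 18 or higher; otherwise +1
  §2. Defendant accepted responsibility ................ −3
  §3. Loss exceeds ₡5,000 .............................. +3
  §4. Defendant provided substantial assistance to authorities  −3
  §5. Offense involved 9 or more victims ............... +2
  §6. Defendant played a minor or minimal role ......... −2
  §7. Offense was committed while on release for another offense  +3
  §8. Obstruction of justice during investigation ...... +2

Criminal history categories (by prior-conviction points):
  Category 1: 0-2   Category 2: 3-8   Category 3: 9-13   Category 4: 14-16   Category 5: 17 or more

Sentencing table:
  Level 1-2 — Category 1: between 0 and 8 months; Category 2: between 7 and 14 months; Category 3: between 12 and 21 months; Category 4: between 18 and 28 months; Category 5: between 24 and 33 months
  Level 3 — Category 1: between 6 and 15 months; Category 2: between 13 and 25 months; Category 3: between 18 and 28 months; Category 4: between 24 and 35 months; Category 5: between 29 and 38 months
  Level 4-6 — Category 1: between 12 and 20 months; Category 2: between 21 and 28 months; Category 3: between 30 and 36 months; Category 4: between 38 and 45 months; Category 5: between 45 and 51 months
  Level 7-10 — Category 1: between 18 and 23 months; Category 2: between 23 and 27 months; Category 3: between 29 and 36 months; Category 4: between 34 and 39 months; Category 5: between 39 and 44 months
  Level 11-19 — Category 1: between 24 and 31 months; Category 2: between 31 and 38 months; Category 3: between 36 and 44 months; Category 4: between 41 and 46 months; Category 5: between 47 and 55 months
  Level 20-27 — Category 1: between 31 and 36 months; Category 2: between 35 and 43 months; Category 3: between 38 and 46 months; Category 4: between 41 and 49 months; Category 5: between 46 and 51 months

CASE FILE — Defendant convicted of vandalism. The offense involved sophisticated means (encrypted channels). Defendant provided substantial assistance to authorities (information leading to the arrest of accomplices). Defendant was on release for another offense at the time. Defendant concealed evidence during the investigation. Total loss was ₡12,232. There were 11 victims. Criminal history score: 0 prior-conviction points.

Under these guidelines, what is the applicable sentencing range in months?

Base offense level for vandalism: 10.
§1 applies (level before this adjustment is 10 < 18, so +1): 10 + 1 = 11.
§2 does not apply.
§3 applies: 11 + 3 = 14.
§4 applies: 14 − 3 = 11.
§5 applies: 11 + 2 = 13.
§7 applies: 13 + 3 = 16.
§8 applies: 16 + 2 = 18.
Final offense level: 18.
Criminal history: 0 prior points → Category 1 (0-2).
Level 18 falls in the 11-19 band.
Grid: Level 11-19 × Category 1 = 24-31 months.

24-31 months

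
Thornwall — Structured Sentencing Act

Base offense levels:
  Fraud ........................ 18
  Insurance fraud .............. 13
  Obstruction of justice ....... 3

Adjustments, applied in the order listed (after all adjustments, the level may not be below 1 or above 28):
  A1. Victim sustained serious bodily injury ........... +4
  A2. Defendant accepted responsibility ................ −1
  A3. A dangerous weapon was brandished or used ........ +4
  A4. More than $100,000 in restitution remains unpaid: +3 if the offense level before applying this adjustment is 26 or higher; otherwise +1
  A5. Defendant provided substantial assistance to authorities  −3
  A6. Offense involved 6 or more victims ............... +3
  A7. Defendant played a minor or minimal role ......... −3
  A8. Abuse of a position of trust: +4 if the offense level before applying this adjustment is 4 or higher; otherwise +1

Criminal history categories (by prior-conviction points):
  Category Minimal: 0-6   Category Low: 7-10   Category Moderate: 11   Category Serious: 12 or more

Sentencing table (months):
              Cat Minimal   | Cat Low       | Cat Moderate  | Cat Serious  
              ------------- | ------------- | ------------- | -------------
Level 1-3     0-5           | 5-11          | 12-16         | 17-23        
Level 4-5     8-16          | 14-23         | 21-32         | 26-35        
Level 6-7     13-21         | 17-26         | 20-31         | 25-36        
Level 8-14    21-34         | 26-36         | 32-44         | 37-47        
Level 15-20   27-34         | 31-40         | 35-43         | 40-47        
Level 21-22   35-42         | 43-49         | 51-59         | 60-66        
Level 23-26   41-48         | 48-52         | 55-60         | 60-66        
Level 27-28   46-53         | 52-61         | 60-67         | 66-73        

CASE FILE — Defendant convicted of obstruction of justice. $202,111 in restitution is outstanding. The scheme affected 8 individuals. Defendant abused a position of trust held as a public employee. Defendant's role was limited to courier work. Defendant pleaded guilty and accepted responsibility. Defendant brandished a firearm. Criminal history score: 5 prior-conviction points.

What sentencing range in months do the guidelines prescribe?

21-34 months

Base offense level for obstruction of justice: 3.
A1 does not apply.
A2 applies: 3 − 1 = 2.
A3 applies: 2 + 4 = 6.
A4 applies (level before this adjustment is 6 < 26, so +1): 6 + 1 = 7.
A5 does not apply.
A6 applies: 7 + 3 = 10.
A7 applies: 10 − 3 = 7.
A8 applies (level before this adjustment is 7 ≥ 4, so +4): 7 + 4 = 11.
Final offense level: 11.
Criminal history: 5 prior points → Category Minimal (0-6).
Level 11 falls in the 8-14 band.
Grid: Level 8-14 × Category Minimal = 21-34 months.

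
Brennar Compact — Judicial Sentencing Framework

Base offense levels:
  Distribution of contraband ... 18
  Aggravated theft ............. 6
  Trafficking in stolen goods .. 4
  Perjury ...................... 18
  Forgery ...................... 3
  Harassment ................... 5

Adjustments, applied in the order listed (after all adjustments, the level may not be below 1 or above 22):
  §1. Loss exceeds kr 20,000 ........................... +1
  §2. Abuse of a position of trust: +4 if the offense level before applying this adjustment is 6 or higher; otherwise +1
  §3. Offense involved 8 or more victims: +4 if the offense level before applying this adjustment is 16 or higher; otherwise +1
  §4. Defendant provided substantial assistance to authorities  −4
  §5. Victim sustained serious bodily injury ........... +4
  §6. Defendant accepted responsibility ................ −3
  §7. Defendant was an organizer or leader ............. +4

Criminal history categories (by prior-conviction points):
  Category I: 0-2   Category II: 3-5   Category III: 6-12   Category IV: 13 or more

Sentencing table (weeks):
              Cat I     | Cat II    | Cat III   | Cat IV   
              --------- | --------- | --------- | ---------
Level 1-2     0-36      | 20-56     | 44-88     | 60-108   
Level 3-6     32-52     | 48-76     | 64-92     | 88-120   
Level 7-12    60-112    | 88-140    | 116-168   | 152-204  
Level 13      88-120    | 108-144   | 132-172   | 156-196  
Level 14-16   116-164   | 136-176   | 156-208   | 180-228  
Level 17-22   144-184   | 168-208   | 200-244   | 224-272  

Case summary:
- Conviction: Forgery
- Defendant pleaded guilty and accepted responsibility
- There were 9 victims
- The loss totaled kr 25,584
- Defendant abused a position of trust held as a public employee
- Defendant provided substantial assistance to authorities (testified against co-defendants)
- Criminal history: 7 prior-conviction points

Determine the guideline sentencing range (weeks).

44-88 weeks

Base offense level for forgery: 3.
§1 applies: 3 + 1 = 4.
§2 applies (level before this adjustment is 4 < 6, so +1): 4 + 1 = 5.
§3 applies (level before this adjustment is 5 < 16, so +1): 5 + 1 = 6.
§4 applies: 6 − 4 = 2.
§5 does not apply.
§6 applies: 2 − 3 = -1.
Level -1 is below the minimum of 1; floored at 1.
Final offense level: 1.
Criminal history: 7 prior points → Category III (6-12).
Level 1 falls in the 1-2 band.
Grid: Level 1-2 × Category III = 44-88 weeks.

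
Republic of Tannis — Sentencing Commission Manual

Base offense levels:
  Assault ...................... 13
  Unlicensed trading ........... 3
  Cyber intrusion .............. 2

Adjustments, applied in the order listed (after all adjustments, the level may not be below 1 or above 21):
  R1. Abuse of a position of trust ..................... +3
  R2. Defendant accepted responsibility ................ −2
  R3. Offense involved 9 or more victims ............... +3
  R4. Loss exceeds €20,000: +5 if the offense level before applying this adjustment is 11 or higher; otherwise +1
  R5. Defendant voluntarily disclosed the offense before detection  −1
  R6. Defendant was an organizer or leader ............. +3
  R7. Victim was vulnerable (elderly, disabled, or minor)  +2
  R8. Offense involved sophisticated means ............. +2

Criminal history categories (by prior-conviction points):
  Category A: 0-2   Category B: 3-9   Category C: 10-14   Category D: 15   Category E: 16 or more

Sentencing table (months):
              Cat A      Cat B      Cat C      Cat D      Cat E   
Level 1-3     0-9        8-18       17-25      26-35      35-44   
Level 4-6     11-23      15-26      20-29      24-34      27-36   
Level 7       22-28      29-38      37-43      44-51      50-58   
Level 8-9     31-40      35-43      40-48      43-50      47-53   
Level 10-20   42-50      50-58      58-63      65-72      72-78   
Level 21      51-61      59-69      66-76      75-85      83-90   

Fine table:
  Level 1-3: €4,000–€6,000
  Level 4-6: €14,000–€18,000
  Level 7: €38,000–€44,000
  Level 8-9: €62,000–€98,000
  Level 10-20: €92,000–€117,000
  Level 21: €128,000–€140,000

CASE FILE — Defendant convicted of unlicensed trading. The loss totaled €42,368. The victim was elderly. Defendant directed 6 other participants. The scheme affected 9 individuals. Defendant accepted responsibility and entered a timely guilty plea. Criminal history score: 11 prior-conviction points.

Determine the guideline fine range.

Base offense level for unlicensed trading: 3.
R1 does not apply.
R2 applies: 3 − 2 = 1.
R3 applies: 1 + 3 = 4.
R4 applies (level before this adjustment is 4 < 11, so +1): 4 + 1 = 5.
R6 applies: 5 + 3 = 8.
R7 applies: 8 + 2 = 10.
R8 does not apply.
Final offense level: 10.
Level 10 falls in the 10-20 band.
Fine table: Level 10-20 → €92,000–€117,000.

€92,000–€117,000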